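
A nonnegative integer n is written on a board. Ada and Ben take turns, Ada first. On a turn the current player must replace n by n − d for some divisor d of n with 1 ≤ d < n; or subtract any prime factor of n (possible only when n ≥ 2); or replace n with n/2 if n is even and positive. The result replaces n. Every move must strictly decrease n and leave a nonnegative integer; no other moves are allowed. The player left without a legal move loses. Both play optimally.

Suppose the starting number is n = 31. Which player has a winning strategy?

Ada wins.

Label each position W (a win for the player to move) or L (a loss). A position with no legal move is L; any other position is W exactly when some move reaches an L, and L when every move reaches a W.
n=0: no move → L
n=1: no move → L
n=2: can move to 0, which is L ⇒ W
n=3: can move to 0, which is L ⇒ W
n=4: moves to 2(W), 3(W); every one is W ⇒ L
n=5: can move to 0, which is L ⇒ W
n=6: can move to 4, which is L ⇒ W
n=7: can move to 0, which is L ⇒ W
n=8: can move to 4, which is L ⇒ W
n=9: moves to 6(W), 8(W); every one is W ⇒ L
n=10: can move to 9, which is L ⇒ W
n=11: can move to 0, which is L ⇒ W
n=12: can move to 9, which is L ⇒ W
n=13: can move to 0, which is L ⇒ W
n=14: moves to 7(W), 12(W), 13(W); every one is W ⇒ L
n=15: can move to 14, which is L ⇒ W
n=16: can move to 14, which is L ⇒ W
n=17: can move to 0, which is L ⇒ W
n=18: can move to 9, which is L ⇒ W
n=19: can move to 0, which is L ⇒ W
n=20: moves to 10(W), 15(W), 16(W), 18(W), 19(W); every one is W ⇒ L
n=21: can move to 14, which is L ⇒ W
n=22: can move to 20, which is L ⇒ W
n=23: can move to 0, which is L ⇒ W
n=24: can move to 20, which is L ⇒ W
n=25: can move to 20, which is L ⇒ W
n=26: moves to 13(W), 24(W), 25(W); every one is W ⇒ L
n=27: can move to 26, which is L ⇒ W
n=28: can move to 14, which is L ⇒ W
n=29: can move to 0, which is L ⇒ W
n=30: can move to 20, which is L ⇒ W
n=31: can move to 0, which is L ⇒ W
The starting position 31 is W: Ada should move to 0, handing over an L position.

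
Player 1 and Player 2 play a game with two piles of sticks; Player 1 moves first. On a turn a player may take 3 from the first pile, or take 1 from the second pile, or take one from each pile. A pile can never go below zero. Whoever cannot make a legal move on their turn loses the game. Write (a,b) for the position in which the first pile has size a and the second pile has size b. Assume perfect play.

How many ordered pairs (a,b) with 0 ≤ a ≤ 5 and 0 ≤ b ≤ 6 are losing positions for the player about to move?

Compute win/loss labels from the base case upward. A position with no move is L. Any other position is W if it can reach an L in one move, else L.
Every move lowers a or b (never raises either), so fill the grid row by row in increasing a, and left to right within a row: each cell's successors are then already labelled.
      b=0  b=1  b=2  b=3  b=4  b=5  b=6
a=0:    L    W    L    W    L    W    L
a=1:    L    W    L    W    L    W    L
a=2:    L    W    L    W    L    W    L
a=3:    W    W    W    W    W    W    W
a=4:    W    L    W    L    W    L    W
a=5:    W    L    W    L    W    L    W
Cells with no legal move (terminal, hence L): (0,0), (1,0), (2,0).
The remaining L cells, each justified by listing all of its moves:
(0,2): →(0,1)(W) only, which is W, so L
(0,4): →(0,3)(W) only, which is W, so L
(0,6): →(0,5)(W) only, which is W, so L
(1,2): →(1,1)(W), (0,1)(W) — all W, so L
(1,4): →(1,3)(W), (0,3)(W) — all W, so L
(1,6): →(1,5)(W), (0,5)(W) — all W, so L
(2,2): →(2,1)(W), (1,1)(W) — all W, so L
(2,4): →(2,3)(W), (1,3)(W) — all W, so L
(2,6): →(2,5)(W), (1,5)(W) — all W, so L
(4,1): →(1,1)(W), (4,0)(W), (3,0)(W) — all W, so L
(4,3): →(1,3)(W), (4,2)(W), (3,2)(W) — all W, so L
(4,5): →(1,5)(W), (4,4)(W), (3,4)(W) — all W, so L
(5,1): →(2,1)(W), (5,0)(W), (4,0)(W) — all W, so L
(5,3): →(2,3)(W), (5,2)(W), (4,2)(W) — all W, so L
(5,5): →(2,5)(W), (5,4)(W), (4,4)(W) — all W, so L
Every other cell has at least one move into one of the L cells above, so it is W.
L cells per row: a=0: 4, a=1: 4, a=2: 4, a=3: 0, a=4: 3, a=5: 3; total 18.

18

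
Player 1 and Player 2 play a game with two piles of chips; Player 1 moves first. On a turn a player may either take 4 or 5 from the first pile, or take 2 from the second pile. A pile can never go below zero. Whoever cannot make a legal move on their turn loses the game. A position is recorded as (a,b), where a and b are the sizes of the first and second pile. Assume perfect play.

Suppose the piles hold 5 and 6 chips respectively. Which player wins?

Positions with no move are L. A position that does have a move is losing for the player to move precisely when every available move leads to a winning position for the opponent. Fill in the labels:
No move ever increases a pile, so every position that can arise here has a ≤ 5 and b ≤ 6; it is enough to label the cells with 0 ≤ a ≤ 5 and 0 ≤ b ≤ 6.
Every move lowers a or b (never raises either), so fill the grid row by row in increasing a, and left to right within a row: each cell's successors are then already labelled.
      b=0  b=1  b=2  b=3  b=4  b=5  b=6
a=0:    L    L    W    W    L    L    W
a=1:    L    L    W    W    L    L    W
a=2:    L    L    W    W    L    L    W
a=3:    L    L    W    W    L    L    W
a=4:    W    W    L    L    W    W    L
a=5:    W    W    L    L    W    W    L
Cells with no legal move (terminal, hence L): (0,0), (0,1), (1,0), (1,1), (2,0), (2,1), (3,0), (3,1).
The remaining L cells, each justified by listing all of its moves:
(0,4): L (sole option (0,2)(W) is W)
(0,5): L (sole option (0,3)(W) is W)
(1,4): L (sole option (1,2)(W) is W)
(1,5): L (sole option (1,3)(W) is W)
(2,4): L (sole option (2,2)(W) is W)
(2,5): L (sole option (2,3)(W) is W)
(3,4): L (sole option (3,2)(W) is W)
(3,5): L (sole option (3,3)(W) is W)
(4,2): L (options (0,2)(W), (4,0)(W) are all W)
(4,3): L (options (0,3)(W), (4,1)(W) are all W)
(4,6): L (options (0,6)(W), (4,4)(W) are all W)
(5,2): L (options (1,2)(W), (0,2)(W), (5,0)(W) are all W)
(5,3): L (options (1,3)(W), (0,3)(W), (5,1)(W) are all W)
(5,6): L (options (1,6)(W), (0,6)(W), (5,4)(W) are all W)
Every other cell has at least one move into one of the L cells above, so it is W.
Every move from (5,6) reaches a W position, so the mover loses.

Player 2 wins.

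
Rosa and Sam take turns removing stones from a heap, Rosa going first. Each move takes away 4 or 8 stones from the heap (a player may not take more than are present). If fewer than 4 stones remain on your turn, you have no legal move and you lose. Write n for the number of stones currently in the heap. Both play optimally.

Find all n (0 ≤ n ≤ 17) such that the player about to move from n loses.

Use the standard recursion: the mover loses at a terminal position; elsewhere, the mover wins exactly when some move hands the opponent an L position.
n=0: no move → L
n=1: no move → L
n=2: no move → L
n=3: no move → L
n=4: reaches L-position 0 → W
n=5: reaches L-position 1 → W
n=6: reaches L-position 2 → W
n=7: reaches L-position 3 → W
n=8: reaches L-position 0 → W
n=9: reaches L-position 1 → W
n=10: reaches L-position 2 → W
n=11: reaches L-position 3 → W
n=12: only reaches 8(W), 4(W), all W → L
n=13: only reaches 9(W), 5(W), all W → L
n=14: only reaches 10(W), 6(W), all W → L
n=15: only reaches 11(W), 7(W), all W → L
n=16: reaches L-position 12 → W
n=17: reaches L-position 13 → W
The losing starting values of n are exactly the entries labelled L in this table (8 of them).

0, 1, 2, 3, 12, 13, 14, 15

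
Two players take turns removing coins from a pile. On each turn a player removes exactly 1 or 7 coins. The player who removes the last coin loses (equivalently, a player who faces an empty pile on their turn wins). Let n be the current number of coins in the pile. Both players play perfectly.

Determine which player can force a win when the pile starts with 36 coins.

The first player wins.

Label each position W (a win for the player to move) or L (a loss). A position with no legal move is W; any other position is W exactly when some move reaches an L, and L when every move reaches a W.
n=0: no move; the opponent has just taken the last coin and therefore loses → W
n=1: L (sole option 0(W) is W)
n=2: W (go to 1, an L position)
n=3: L (sole option 2(W) is W)
n=4: W (go to 3, an L position)
n=5: L (sole option 4(W) is W)
n=6: W (go to 5, an L position)
n=7: L (options 6(W), 0(W) are all W)
n=8: W (go to 7, an L position)
n=9: L (options 8(W), 2(W) are all W)
n=10: W (go to 9, an L position)
n=11: L (options 10(W), 4(W) are all W)
n=12: W (go to 11, an L position)
n=13: L (options 12(W), 6(W) are all W)
n=14: W (go to 13, an L position)
n=15: L (options 14(W), 8(W) are all W)
n=16: W (go to 15, an L position)
n=17: L (options 16(W), 10(W) are all W)
n=18: W (go to 17, an L position)
n=19: L (options 18(W), 12(W) are all W)
n=20: W (go to 19, an L position)
n=21: L (options 20(W), 14(W) are all W)
n=22: W (go to 21, an L position)
n=23: L (options 22(W), 16(W) are all W)
n=24: W (go to 23, an L position)
n=25: L (options 24(W), 18(W) are all W)
n=26: W (go to 25, an L position)
n=27: L (options 26(W), 20(W) are all W)
n=28: W (go to 27, an L position)
n=29: L (options 28(W), 22(W) are all W)
n=30: W (go to 29, an L position)
n=31: L (options 30(W), 24(W) are all W)
n=32: W (go to 31, an L position)
n=33: L (options 32(W), 26(W) are all W)
n=34: W (go to 33, an L position)
n=35: L (options 34(W), 28(W) are all W)
n=36: W (go to 35, an L position)
From 36 the player to move can remove 1, leaving 35, reaching an L position.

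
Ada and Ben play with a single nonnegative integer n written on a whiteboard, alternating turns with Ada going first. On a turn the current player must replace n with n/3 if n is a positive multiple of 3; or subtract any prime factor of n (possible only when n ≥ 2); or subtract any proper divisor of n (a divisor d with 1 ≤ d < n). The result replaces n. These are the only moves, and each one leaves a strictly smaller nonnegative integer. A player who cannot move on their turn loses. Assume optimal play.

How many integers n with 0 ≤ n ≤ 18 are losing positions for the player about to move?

Use the standard recursion: the mover loses at a terminal position; elsewhere, the mover wins exactly when some move hands the opponent an L position.
n=0: no move → L
n=1: no move → L
n=2: →0(L), so W
n=3: →0(L), so W
n=4: →2(W), 3(W) — all W, so L
n=5: →0(L), so W
n=6: →4(L), so W
n=7: →0(L), so W
n=8: →4(L), so W
n=9: →3(W), 6(W), 8(W) — all W, so L
n=10: →9(L), so W
n=11: →0(L), so W
n=12: →4(L), so W
n=13: →0(L), so W
n=14: →7(W), 12(W), 13(W) — all W, so L
n=15: →14(L), so W
n=16: →14(L), so W
n=17: →0(L), so W
n=18: →9(L), so W
L entries with 0 ≤ n ≤ 18: n = 0, 1, 4, 9, 14; that makes 5.

5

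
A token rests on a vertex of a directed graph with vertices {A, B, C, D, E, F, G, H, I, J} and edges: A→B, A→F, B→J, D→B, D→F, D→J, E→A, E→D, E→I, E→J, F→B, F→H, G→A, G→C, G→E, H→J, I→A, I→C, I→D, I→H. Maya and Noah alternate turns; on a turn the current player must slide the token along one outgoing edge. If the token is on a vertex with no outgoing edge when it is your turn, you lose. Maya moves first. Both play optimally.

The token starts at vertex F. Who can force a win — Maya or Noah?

Classify positions by backward induction: terminal positions (no move available) are L. From any other position, the mover wins iff some move reaches an L.
Every edge goes from a vertex to one that appears earlier in the order C, J, H, B, F, D, A, I, E, G, so processing vertices in that order labels each vertex after all of its successors.
C: no outgoing edge → L
J: no outgoing edge → L
H: →J(L), so W
B: →J(L), so W
F: →B(W), H(W) — all W, so L
D: →F(L), so W
A: →F(L), so W
I: →C(L), so W
E: →J(L), so W
G: →C(L), so W
Every move from F reaches a W position, so the mover loses.

Noah wins.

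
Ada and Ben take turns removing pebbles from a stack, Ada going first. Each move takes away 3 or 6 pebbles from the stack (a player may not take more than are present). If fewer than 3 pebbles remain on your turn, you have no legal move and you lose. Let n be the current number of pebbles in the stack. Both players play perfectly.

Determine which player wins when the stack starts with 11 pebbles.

Work bottom-up. With no move the player to move loses. Otherwise the position is W if at least one move leads to an L position for the opponent, and L if every move leads to a W.
n=0: no move → L
n=1: no move → L
n=2: no move → L
n=3: can move to 0, which is L ⇒ W
n=4: can move to 1, which is L ⇒ W
n=5: can move to 2, which is L ⇒ W
n=6: can move to 0, which is L ⇒ W
n=7: can move to 1, which is L ⇒ W
n=8: can move to 2, which is L ⇒ W
n=9: moves to 6(W), 3(W); every one is W ⇒ L
n=10: moves to 7(W), 4(W); every one is W ⇒ L
n=11: moves to 8(W), 5(W); every one is W ⇒ L
Every move from 11 reaches a W position, so the mover loses.

Ben wins.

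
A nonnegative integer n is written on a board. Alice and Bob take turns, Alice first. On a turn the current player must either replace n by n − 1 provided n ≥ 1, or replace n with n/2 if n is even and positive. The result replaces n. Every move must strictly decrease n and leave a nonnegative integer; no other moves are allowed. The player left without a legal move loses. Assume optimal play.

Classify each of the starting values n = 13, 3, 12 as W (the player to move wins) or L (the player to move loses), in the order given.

Classify positions by backward induction: terminal positions (no move available) are L. From any other position, the mover wins iff some move reaches an L.
n=0: no move → L
n=1: →0(L), so W
n=2: →1(W) only, which is W, so L
n=3: →2(L), so W
n=4: →2(L), so W
n=5: →4(W) only, which is W, so L
n=6: →5(L), so W
n=7: →6(W) only, which is W, so L
n=8: →7(L), so W
n=9: →8(W) only, which is W, so L
n=10: →5(L), so W
n=11: →10(W) only, which is W, so L
n=12: →11(L), so W
n=13: →12(W) only, which is W, so L

13: L, 3: W, 12: W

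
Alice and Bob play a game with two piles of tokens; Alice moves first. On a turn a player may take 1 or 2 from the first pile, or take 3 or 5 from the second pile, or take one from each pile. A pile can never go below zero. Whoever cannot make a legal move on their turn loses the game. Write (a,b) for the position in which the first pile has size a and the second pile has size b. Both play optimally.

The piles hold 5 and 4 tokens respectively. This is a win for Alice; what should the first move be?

Positions with no move are L. A position that does have a move is losing for the player to move precisely when every available move leads to a winning position for the opponent. Fill in the labels:
No move ever increases a pile, so every position that can arise here has a ≤ 5 and b ≤ 4; it is enough to label the cells with 0 ≤ a ≤ 5 and 0 ≤ b ≤ 4.
Every move lowers a or b (never raises either), so fill the grid row by row in increasing a, and left to right within a row: each cell's successors are then already labelled.
      b=0  b=1  b=2  b=3  b=4
a=0:    L    L    L    W    W
a=1:    W    W    W    W    L
a=2:    W    W    W    L    W
a=3:    L    L    L    W    W
a=4:    W    W    W    W    L
a=5:    W    W    W    L    W
Cells with no legal move (terminal, hence L): (0,0), (0,1), (0,2).
The remaining L cells, each justified by listing all of its moves:
(1,4): L (options (0,4)(W), (1,1)(W), (0,3)(W) are all W)
(2,3): L (options (1,3)(W), (0,3)(W), (2,0)(W), (1,2)(W) are all W)
(3,0): L (options (2,0)(W), (1,0)(W) are all W)
(3,1): L (options (2,1)(W), (1,1)(W), (2,0)(W) are all W)
(3,2): L (options (2,2)(W), (1,2)(W), (2,1)(W) are all W)
(4,4): L (options (3,4)(W), (2,4)(W), (4,1)(W), (3,3)(W) are all W)
(5,3): L (options (4,3)(W), (3,3)(W), (5,0)(W), (4,2)(W) are all W)
Every other cell has at least one move into one of the L cells above, so it is W.
From (5,4), the L positions reachable in one move are: (4,4).

Move to (4,4).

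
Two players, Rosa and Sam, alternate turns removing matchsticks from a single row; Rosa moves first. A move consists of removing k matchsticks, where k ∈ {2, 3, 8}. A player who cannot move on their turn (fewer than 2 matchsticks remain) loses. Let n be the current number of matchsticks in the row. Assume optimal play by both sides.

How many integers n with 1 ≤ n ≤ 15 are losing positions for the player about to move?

Positions with no move are L. A position that does have a move is losing for the player to move precisely when every available move leads to a winning position for the opponent. Fill in the labels:
n=0: no move → L
n=1: no move → L
n=2: reaches L-position 0 → W
n=3: reaches L-position 1 → W
n=4: reaches L-position 1 → W
n=5: only reaches 3(W), 2(W), all W → L
n=6: only reaches 4(W), 3(W), all W → L
n=7: reaches L-position 5 → W
n=8: reaches L-position 6 → W
n=9: reaches L-position 6 → W
n=10: only reaches 8(W), 7(W), 2(W), all W → L
n=11: only reaches 9(W), 8(W), 3(W), all W → L
n=12: reaches L-position 10 → W
n=13: reaches L-position 11 → W
n=14: reaches L-position 11 → W
n=15: only reaches 13(W), 12(W), 7(W), all W → L
L entries with 1 ≤ n ≤ 15 (n=0 is outside the asked range and is not counted): n = 1, 5, 6, 10, 11, 15; that makes 6.

6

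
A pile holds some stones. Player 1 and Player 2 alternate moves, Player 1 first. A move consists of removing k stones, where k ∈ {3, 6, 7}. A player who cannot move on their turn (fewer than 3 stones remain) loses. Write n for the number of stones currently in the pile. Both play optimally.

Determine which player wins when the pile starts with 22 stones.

Player 2 wins.

Classify positions by backward induction: terminal positions (no move available) are L. From any other position, the mover wins iff some move reaches an L.
n=0: no move → L
n=1: no move → L
n=2: no move → L
n=3: →0(L), so W
n=4: →1(L), so W
n=5: →2(L), so W
n=6: →0(L), so W
n=7: →1(L), so W
n=8: →2(L), so W
n=9: →2(L), so W
n=10: →7(W), 4(W), 3(W) — all W, so L
n=11: →8(W), 5(W), 4(W) — all W, so L
n=12: →9(W), 6(W), 5(W) — all W, so L
n=13: →10(L), so W
n=14: →11(L), so W
n=15: →12(L), so W
n=16: →10(L), so W
n=17: →11(L), so W
n=18: →12(L), so W
n=19: →12(L), so W
n=20: →17(W), 14(W), 13(W) — all W, so L
n=21: →18(W), 15(W), 14(W) — all W, so L
n=22: →19(W), 16(W), 15(W) — all W, so L
Every move from 22 reaches a W position, so the mover loses.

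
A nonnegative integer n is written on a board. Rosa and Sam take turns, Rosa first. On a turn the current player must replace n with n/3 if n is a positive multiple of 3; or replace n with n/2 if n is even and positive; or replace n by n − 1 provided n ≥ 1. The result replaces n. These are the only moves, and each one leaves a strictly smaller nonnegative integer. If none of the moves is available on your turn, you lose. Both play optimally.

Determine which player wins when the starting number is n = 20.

Rosa wins.

Compute win/loss labels from the base case upward. A position with no move is L. Any other position is W if it can reach an L in one move, else L.
n=0: no move → L
n=1: W (go to 0, an L position)
n=2: L (sole option 1(W) is W)
n=3: W (go to 2, an L position)
n=4: W (go to 2, an L position)
n=5: L (sole option 4(W) is W)
n=6: W (go to 2, an L position)
n=7: L (sole option 6(W) is W)
n=8: W (go to 7, an L position)
n=9: L (options 3(W), 8(W) are all W)
n=10: W (go to 5, an L position)
n=11: L (sole option 10(W) is W)
n=12: W (go to 11, an L position)
n=13: L (sole option 12(W) is W)
n=14: W (go to 7, an L position)
n=15: W (go to 5, an L position)
n=16: L (options 8(W), 15(W) are all W)
n=17: W (go to 16, an L position)
n=18: W (go to 9, an L position)
n=19: L (sole option 18(W) is W)
n=20: W (go to 19, an L position)
The starting position 20 is W: Rosa should move to 19, handing over an L position.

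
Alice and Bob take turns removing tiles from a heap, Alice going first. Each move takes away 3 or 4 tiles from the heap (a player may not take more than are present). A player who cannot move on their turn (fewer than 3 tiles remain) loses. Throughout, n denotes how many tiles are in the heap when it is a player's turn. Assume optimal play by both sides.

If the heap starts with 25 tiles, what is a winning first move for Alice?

Remove 3, leaving 22.

Label each position W (a win for the player to move) or L (a loss). A position with no legal move is L; any other position is W exactly when some move reaches an L, and L when every move reaches a W.
n=0: no move → L
n=1: no move → L
n=2: no move → L
n=3: can move to 0, which is L ⇒ W
n=4: can move to 1, which is L ⇒ W
n=5: can move to 2, which is L ⇒ W
n=6: can move to 2, which is L ⇒ W
n=7: moves to 4(W), 3(W); every one is W ⇒ L
n=8: moves to 5(W), 4(W); every one is W ⇒ L
n=9: moves to 6(W), 5(W); every one is W ⇒ L
n=10: can move to 7, which is L ⇒ W
n=11: can move to 8, which is L ⇒ W
n=12: can move to 9, which is L ⇒ W
n=13: can move to 9, which is L ⇒ W
n=14: moves to 11(W), 10(W); every one is W ⇒ L
n=15: moves to 12(W), 11(W); every one is W ⇒ L
n=16: moves to 13(W), 12(W); every one is W ⇒ L
n=17: can move to 14, which is L ⇒ W
n=18: can move to 15, which is L ⇒ W
n=19: can move to 16, which is L ⇒ W
n=20: can move to 16, which is L ⇒ W
n=21: moves to 18(W), 17(W); every one is W ⇒ L
n=22: moves to 19(W), 18(W); every one is W ⇒ L
n=23: moves to 20(W), 19(W); every one is W ⇒ L
n=24: can move to 21, which is L ⇒ W
n=25: can move to 22, which is L ⇒ W
From 25, the L positions reachable in one move are: 22, 21. Any move reaching one of these is winning.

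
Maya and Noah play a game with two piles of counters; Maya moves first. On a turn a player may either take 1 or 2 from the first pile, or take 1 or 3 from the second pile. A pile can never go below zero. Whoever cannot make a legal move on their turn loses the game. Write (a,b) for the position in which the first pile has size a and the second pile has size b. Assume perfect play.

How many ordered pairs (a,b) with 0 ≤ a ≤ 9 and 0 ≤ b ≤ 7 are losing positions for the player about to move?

28

Compute win/loss labels from the base case upward. A position with no move is L. Any other position is W if it can reach an L in one move, else L.
Every move lowers a or b (never raises either), so fill the grid row by row in increasing a, and left to right within a row: each cell's successors are then already labelled.
      b=0  b=1  b=2  b=3  b=4  b=5  b=6  b=7
a=0:    L    W    L    W    L    W    L    W
a=1:    W    L    W    L    W    L    W    L
a=2:    W    W    W    W    W    W    W    W
a=3:    L    W    L    W    L    W    L    W
a=4:    W    L    W    L    W    L    W    L
a=5:    W    W    W    W    W    W    W    W
a=6:    L    W    L    W    L    W    L    W
a=7:    W    L    W    L    W    L    W    L
a=8:    W    W    W    W    W    W    W    W
a=9:    L    W    L    W    L    W    L    W
Cells with no legal move (terminal, hence L): (0,0).
The remaining L cells, each justified by listing all of its moves:
(0,2): →(0,1)(W) only, which is W, so L
(0,4): →(0,3)(W), (0,1)(W) — all W, so L
(0,6): →(0,5)(W), (0,3)(W) — all W, so L
(1,1): →(0,1)(W), (1,0)(W) — all W, so L
(1,3): →(0,3)(W), (1,2)(W), (1,0)(W) — all W, so L
(1,5): →(0,5)(W), (1,4)(W), (1,2)(W) — all W, so L
(1,7): →(0,7)(W), (1,6)(W), (1,4)(W) — all W, so L
(3,0): →(2,0)(W), (1,0)(W) — all W, so L
(3,2): →(2,2)(W), (1,2)(W), (3,1)(W) — all W, so L
(3,4): →(2,4)(W), (1,4)(W), (3,3)(W), (3,1)(W) — all W, so L
(3,6): →(2,6)(W), (1,6)(W), (3,5)(W), (3,3)(W) — all W, so L
(4,1): →(3,1)(W), (2,1)(W), (4,0)(W) — all W, so L
(4,3): →(3,3)(W), (2,3)(W), (4,2)(W), (4,0)(W) — all W, so L
(4,5): →(3,5)(W), (2,5)(W), (4,4)(W), (4,2)(W) — all W, so L
(4,7): →(3,7)(W), (2,7)(W), (4,6)(W), (4,4)(W) — all W, so L
(6,0): →(5,0)(W), (4,0)(W) — all W, so L
(6,2): →(5,2)(W), (4,2)(W), (6,1)(W) — all W, so L
(6,4): →(5,4)(W), (4,4)(W), (6,3)(W), (6,1)(W) — all W, so L
(6,6): →(5,6)(W), (4,6)(W), (6,5)(W), (6,3)(W) — all W, so L
(7,1): →(6,1)(W), (5,1)(W), (7,0)(W) — all W, so L
(7,3): →(6,3)(W), (5,3)(W), (7,2)(W), (7,0)(W) — all W, so L
(7,5): →(6,5)(W), (5,5)(W), (7,4)(W), (7,2)(W) — all W, so L
(7,7): →(6,7)(W), (5,7)(W), (7,6)(W), (7,4)(W) — all W, so L
(9,0): →(8,0)(W), (7,0)(W) — all W, so L
(9,2): →(8,2)(W), (7,2)(W), (9,1)(W) — all W, so L
(9,4): →(8,4)(W), (7,4)(W), (9,3)(W), (9,1)(W) — all W, so L
(9,6): →(8,6)(W), (7,6)(W), (9,5)(W), (9,3)(W) — all W, so L
Every other cell has at least one move into one of the L cells above, so it is W.
L cells per row: a=0: 4, a=1: 4, a=2: 0, a=3: 4, a=4: 4, a=5: 0, a=6: 4, a=7: 4, a=8: 0, a=9: 4; total 28.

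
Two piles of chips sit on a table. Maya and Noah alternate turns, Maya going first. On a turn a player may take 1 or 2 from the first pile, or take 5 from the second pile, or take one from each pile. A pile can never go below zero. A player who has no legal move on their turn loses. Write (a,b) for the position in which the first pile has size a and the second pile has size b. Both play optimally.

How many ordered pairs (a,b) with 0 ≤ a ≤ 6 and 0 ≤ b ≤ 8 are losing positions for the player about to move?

23

Classify positions by backward induction: terminal positions (no move available) are L. From any other position, the mover wins iff some move reaches an L.
Every move lowers a or b (never raises either), so fill the grid row by row in increasing a, and left to right within a row: each cell's successors are then already labelled.
      b=0  b=1  b=2  b=3  b=4  b=5  b=6  b=7  b=8
a=0:    L    L    L    L    L    W    W    W    W
a=1:    W    W    W    W    W    W    L    L    L
a=2:    W    W    W    W    W    L    W    W    W
a=3:    L    L    L    L    L    W    W    W    W
a=4:    W    W    W    W    W    W    L    L    L
a=5:    W    W    W    W    W    L    W    W    W
a=6:    L    L    L    L    L    W    W    W    W
Cells with no legal move (terminal, hence L): (0,0), (0,1), (0,2), (0,3), (0,4).
The remaining L cells, each justified by listing all of its moves:
(1,6): moves to (0,6)(W), (1,1)(W), (0,5)(W); every one is W ⇒ L
(1,7): moves to (0,7)(W), (1,2)(W), (0,6)(W); every one is W ⇒ L
(1,8): moves to (0,8)(W), (1,3)(W), (0,7)(W); every one is W ⇒ L
(2,5): moves to (1,5)(W), (0,5)(W), (2,0)(W), (1,4)(W); every one is W ⇒ L
(3,0): moves to (2,0)(W), (1,0)(W); every one is W ⇒ L
(3,1): moves to (2,1)(W), (1,1)(W), (2,0)(W); every one is W ⇒ L
(3,2): moves to (2,2)(W), (1,2)(W), (2,1)(W); every one is W ⇒ L
(3,3): moves to (2,3)(W), (1,3)(W), (2,2)(W); every one is W ⇒ L
(3,4): moves to (2,4)(W), (1,4)(W), (2,3)(W); every one is W ⇒ L
(4,6): moves to (3,6)(W), (2,6)(W), (4,1)(W), (3,5)(W); every one is W ⇒ L
(4,7): moves to (3,7)(W), (2,7)(W), (4,2)(W), (3,6)(W); every one is W ⇒ L
(4,8): moves to (3,8)(W), (2,8)(W), (4,3)(W), (3,7)(W); every one is W ⇒ L
(5,5): moves to (4,5)(W), (3,5)(W), (5,0)(W), (4,4)(W); every one is W ⇒ L
(6,0): moves to (5,0)(W), (4,0)(W); every one is W ⇒ L
(6,1): moves to (5,1)(W), (4,1)(W), (5,0)(W); every one is W ⇒ L
(6,2): moves to (5,2)(W), (4,2)(W), (5,1)(W); every one is W ⇒ L
(6,3): moves to (5,3)(W), (4,3)(W), (5,2)(W); every one is W ⇒ L
(6,4): moves to (5,4)(W), (4,4)(W), (5,3)(W); every one is W ⇒ L
Every other cell has at least one move into one of the L cells above, so it is W.
L cells per row: a=0: 5, a=1: 3, a=2: 1, a=3: 5, a=4: 3, a=5: 1, a=6: 5; total 23.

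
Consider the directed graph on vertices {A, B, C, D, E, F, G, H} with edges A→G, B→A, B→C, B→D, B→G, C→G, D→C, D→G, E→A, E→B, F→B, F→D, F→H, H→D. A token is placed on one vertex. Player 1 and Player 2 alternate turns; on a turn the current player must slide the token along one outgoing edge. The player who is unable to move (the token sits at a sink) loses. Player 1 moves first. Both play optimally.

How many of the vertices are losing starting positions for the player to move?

Classify positions by backward induction: terminal positions (no move available) are L. From any other position, the mover wins iff some move reaches an L.
Every edge goes from a vertex to one that appears earlier in the order G, A, C, D, B, H, F, E, so processing vertices in that order labels each vertex after all of its successors.
G: no outgoing edge → L
A: can move to G, which is L ⇒ W
C: can move to G, which is L ⇒ W
D: can move to G, which is L ⇒ W
B: can move to G, which is L ⇒ W
H: the only move is to D(W), a W ⇒ L
F: can move to H, which is L ⇒ W
E: moves to B(W), A(W); every one is W ⇒ L
The L vertices are E, G, H; that is 3 in all.

3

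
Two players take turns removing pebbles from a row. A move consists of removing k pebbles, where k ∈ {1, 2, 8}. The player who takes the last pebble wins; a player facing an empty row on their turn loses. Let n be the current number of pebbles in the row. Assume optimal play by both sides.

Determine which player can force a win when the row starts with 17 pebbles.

The first player wins.

Classify positions by backward induction: terminal positions (no move available) are L. From any other position, the mover wins iff some move reaches an L.
n=0: no move → L
n=1: can move to 0, which is L ⇒ W
n=2: can move to 0, which is L ⇒ W
n=3: moves to 2(W), 1(W); every one is W ⇒ L
n=4: can move to 3, which is L ⇒ W
n=5: can move to 3, which is L ⇒ W
n=6: moves to 5(W), 4(W); every one is W ⇒ L
n=7: can move to 6, which is L ⇒ W
n=8: can move to 6, which is L ⇒ W
n=9: moves to 8(W), 7(W), 1(W); every one is W ⇒ L
n=10: can move to 9, which is L ⇒ W
n=11: can move to 9, which is L ⇒ W
n=12: moves to 11(W), 10(W), 4(W); every one is W ⇒ L
n=13: can move to 12, which is L ⇒ W
n=14: can move to 12, which is L ⇒ W
n=15: moves to 14(W), 13(W), 7(W); every one is W ⇒ L
n=16: can move to 15, which is L ⇒ W
n=17: can move to 15, which is L ⇒ W
From 17 the player to move can remove 2, leaving 15, reaching an L position.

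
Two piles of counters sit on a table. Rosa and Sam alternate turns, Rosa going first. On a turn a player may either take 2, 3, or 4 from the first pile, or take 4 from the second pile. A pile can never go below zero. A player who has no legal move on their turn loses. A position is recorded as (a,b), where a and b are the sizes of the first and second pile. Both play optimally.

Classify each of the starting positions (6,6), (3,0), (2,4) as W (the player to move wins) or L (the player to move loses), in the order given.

(6,6): W, (3,0): W, (2,4): L

Compute win/loss labels from the base case upward. A position with no move is L. Any other position is W if it can reach an L in one move, else L.
No move ever increases a pile, so every position that can arise here has a ≤ 6 and b ≤ 6; it is enough to label the cells with 0 ≤ a ≤ 6 and 0 ≤ b ≤ 6.
Every move lowers a or b (never raises either), so fill the grid row by row in increasing a, and left to right within a row: each cell's successors are then already labelled.
      b=0  b=1  b=2  b=3  b=4  b=5  b=6
a=0:    L    L    L    L    W    W    W
a=1:    L    L    L    L    W    W    W
a=2:    W    W    W    W    L    L    L
a=3:    W    W    W    W    L    L    L
a=4:    W    W    W    W    W    W    W
a=5:    W    W    W    W    W    W    W
a=6:    L    L    L    L    W    W    W
Cells with no legal move (terminal, hence L): (0,0), (0,1), (0,2), (0,3), (1,0), (1,1), (1,2), (1,3).
The remaining L cells, each justified by listing all of its moves:
(2,4): L (options (0,4)(W), (2,0)(W) are all W)
(2,5): L (options (0,5)(W), (2,1)(W) are all W)
(2,6): L (options (0,6)(W), (2,2)(W) are all W)
(3,4): L (options (1,4)(W), (0,4)(W), (3,0)(W) are all W)
(3,5): L (options (1,5)(W), (0,5)(W), (3,1)(W) are all W)
(3,6): L (options (1,6)(W), (0,6)(W), (3,2)(W) are all W)
(6,0): L (options (4,0)(W), (3,0)(W), (2,0)(W) are all W)
(6,1): L (options (4,1)(W), (3,1)(W), (2,1)(W) are all W)
(6,2): L (options (4,2)(W), (3,2)(W), (2,2)(W) are all W)
(6,3): L (options (4,3)(W), (3,3)(W), (2,3)(W) are all W)
Every other cell has at least one move into one of the L cells above, so it is W.
(6,6): the move to (3,6) reaches an L cell, so W
(3,0): the move to (1,0) reaches an L cell, so W
(2,4): one of the L cells justified above, so L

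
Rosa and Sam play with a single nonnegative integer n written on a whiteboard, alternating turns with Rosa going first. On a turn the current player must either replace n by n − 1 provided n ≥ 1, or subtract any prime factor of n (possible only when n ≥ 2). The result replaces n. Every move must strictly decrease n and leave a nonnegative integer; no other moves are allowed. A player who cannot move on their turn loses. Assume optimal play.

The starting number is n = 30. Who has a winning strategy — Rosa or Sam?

Label each position W (a win for the player to move) or L (a loss). A position with no legal move is L; any other position is W exactly when some move reaches an L, and L when every move reaches a W.
n=0: no move → L
n=1: W (go to 0, an L position)
n=2: W (go to 0, an L position)
n=3: W (go to 0, an L position)
n=4: L (options 2(W), 3(W) are all W)
n=5: W (go to 0, an L position)
n=6: W (go to 4, an L position)
n=7: W (go to 0, an L position)
n=8: L (options 6(W), 7(W) are all W)
n=9: W (go to 8, an L position)
n=10: W (go to 8, an L position)
n=11: W (go to 0, an L position)
n=12: L (options 9(W), 10(W), 11(W) are all W)
n=13: W (go to 0, an L position)
n=14: W (go to 12, an L position)
n=15: W (go to 12, an L position)
n=16: L (options 14(W), 15(W) are all W)
n=17: W (go to 0, an L position)
n=18: W (go to 16, an L position)
n=19: W (go to 0, an L position)
n=20: L (options 15(W), 18(W), 19(W) are all W)
n=21: W (go to 20, an L position)
n=22: W (go to 20, an L position)
n=23: W (go to 0, an L position)
n=24: L (options 21(W), 22(W), 23(W) are all W)
n=25: W (go to 20, an L position)
n=26: W (go to 24, an L position)
n=27: W (go to 24, an L position)
n=28: L (options 21(W), 26(W), 27(W) are all W)
n=29: W (go to 0, an L position)
n=30: W (go to 28, an L position)
From 30 Rosa can move to 28, reaching an L position.

Rosa wins.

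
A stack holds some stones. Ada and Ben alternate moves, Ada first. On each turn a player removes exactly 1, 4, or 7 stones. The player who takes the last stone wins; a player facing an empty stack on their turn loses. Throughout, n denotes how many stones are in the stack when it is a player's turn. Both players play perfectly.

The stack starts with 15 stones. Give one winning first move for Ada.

Remove 7, leaving 8.

Label each position W (a win for the player to move) or L (a loss). A position with no legal move is L; any other position is W exactly when some move reaches an L, and L when every move reaches a W.
n=0: no move → L
n=1: reaches L-position 0 → W
n=2: only reaches 1(W), which is W → L
n=3: reaches L-position 2 → W
n=4: reaches L-position 0 → W
n=5: only reaches 4(W), 1(W), all W → L
n=6: reaches L-position 5 → W
n=7: reaches L-position 0 → W
n=8: only reaches 7(W), 4(W), 1(W), all W → L
n=9: reaches L-position 8 → W
n=10: only reaches 9(W), 6(W), 3(W), all W → L
n=11: reaches L-position 10 → W
n=12: reaches L-position 8 → W
n=13: only reaches 12(W), 9(W), 6(W), all W → L
n=14: reaches L-position 13 → W
n=15: reaches L-position 8 → W
From 15, the L positions reachable in one move are: 8.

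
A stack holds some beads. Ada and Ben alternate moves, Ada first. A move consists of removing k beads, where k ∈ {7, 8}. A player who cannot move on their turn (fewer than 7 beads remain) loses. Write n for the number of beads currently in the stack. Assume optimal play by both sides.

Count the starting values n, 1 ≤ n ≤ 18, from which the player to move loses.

Use the standard recursion: the mover loses at a terminal position; elsewhere, the mover wins exactly when some move hands the opponent an L position.
n=0: no move → L
n=1: no move → L
n=2: no move → L
n=3: no move → L
n=4: no move → L
n=5: no move → L
n=6: no move → L
n=7: →0(L), so W
n=8: →1(L), so W
n=9: →2(L), so W
n=10: →3(L), so W
n=11: →4(L), so W
n=12: →5(L), so W
n=13: →6(L), so W
n=14: →6(L), so W
n=15: →8(W), 7(W) — all W, so L
n=16: →9(W), 8(W) — all W, so L
n=17: →10(W), 9(W) — all W, so L
n=18: →11(W), 10(W) — all W, so L
L entries with 1 ≤ n ≤ 18 (n=0 is outside the asked range and is not counted): n = 1, 2, 3, 4, 5, 6, 15, 16, 17, 18; that makes 10.

10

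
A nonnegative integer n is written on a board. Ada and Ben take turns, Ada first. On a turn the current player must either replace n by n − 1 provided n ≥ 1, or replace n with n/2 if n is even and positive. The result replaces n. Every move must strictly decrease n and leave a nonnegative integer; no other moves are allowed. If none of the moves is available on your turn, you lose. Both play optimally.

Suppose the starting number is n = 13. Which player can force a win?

Positions with no move are L. A position that does have a move is losing for the player to move precisely when every available move leads to a winning position for the opponent. Fill in the labels:
n=0: no move → L
n=1: can move to 0, which is L ⇒ W
n=2: the only move is to 1(W), a W ⇒ L
n=3: can move to 2, which is L ⇒ W
n=4: can move to 2, which is L ⇒ W
n=5: the only move is to 4(W), a W ⇒ L
n=6: can move to 5, which is L ⇒ W
n=7: the only move is to 6(W), a W ⇒ L
n=8: can move to 7, which is L ⇒ W
n=9: the only move is to 8(W), a W ⇒ L
n=10: can move to 5, which is L ⇒ W
n=11: the only move is to 10(W), a W ⇒ L
n=12: can move to 11, which is L ⇒ W
n=13: the only move is to 12(W), a W ⇒ L
Every move from 13 reaches a W position, so the mover loses.

Ben wins.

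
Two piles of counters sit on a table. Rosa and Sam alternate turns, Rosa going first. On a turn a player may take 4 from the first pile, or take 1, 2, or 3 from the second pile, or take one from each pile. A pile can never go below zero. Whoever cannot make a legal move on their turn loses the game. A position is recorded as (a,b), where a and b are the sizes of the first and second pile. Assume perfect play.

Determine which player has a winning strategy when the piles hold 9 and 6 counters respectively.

Rosa wins.

Build the W/L table. Terminal = L. A non-terminal position is W if it has a move to some L; otherwise it is L.
No move ever increases a pile, so every position that can arise here has a ≤ 9 and b ≤ 6; it is enough to label the cells with 0 ≤ a ≤ 9 and 0 ≤ b ≤ 6.
Every move lowers a or b (never raises either), so fill the grid row by row in increasing a, and left to right within a row: each cell's successors are then already labelled.
      b=0  b=1  b=2  b=3  b=4  b=5  b=6
a=0:    L    W    W    W    L    W    W
a=1:    L    W    W    W    L    W    W
a=2:    L    W    W    W    L    W    W
a=3:    L    W    W    W    L    W    W
a=4:    W    W    L    W    W    W    L
a=5:    W    L    W    W    W    L    W
a=6:    W    L    W    W    W    L    W
a=7:    W    L    W    W    W    L    W
a=8:    L    W    W    W    L    W    W
a=9:    L    W    W    W    L    W    W
Cells with no legal move (terminal, hence L): (0,0), (1,0), (2,0), (3,0).
The remaining L cells, each justified by listing all of its moves:
(0,4): moves to (0,3)(W), (0,2)(W), (0,1)(W); every one is W ⇒ L
(1,4): moves to (1,3)(W), (1,2)(W), (1,1)(W), (0,3)(W); every one is W ⇒ L
(2,4): moves to (2,3)(W), (2,2)(W), (2,1)(W), (1,3)(W); every one is W ⇒ L
(3,4): moves to (3,3)(W), (3,2)(W), (3,1)(W), (2,3)(W); every one is W ⇒ L
(4,2): moves to (0,2)(W), (4,1)(W), (4,0)(W), (3,1)(W); every one is W ⇒ L
(4,6): moves to (0,6)(W), (4,5)(W), (4,4)(W), (4,3)(W), (3,5)(W); every one is W ⇒ L
(5,1): moves to (1,1)(W), (5,0)(W), (4,0)(W); every one is W ⇒ L
(5,5): moves to (1,5)(W), (5,4)(W), (5,3)(W), (5,2)(W), (4,4)(W); every one is W ⇒ L
(6,1): moves to (2,1)(W), (6,0)(W), (5,0)(W); every one is W ⇒ L
(6,5): moves to (2,5)(W), (6,4)(W), (6,3)(W), (6,2)(W), (5,4)(W); every one is W ⇒ L
(7,1): moves to (3,1)(W), (7,0)(W), (6,0)(W); every one is W ⇒ L
(7,5): moves to (3,5)(W), (7,4)(W), (7,3)(W), (7,2)(W), (6,4)(W); every one is W ⇒ L
(8,0): the only move is to (4,0)(W), a W ⇒ L
(8,4): moves to (4,4)(W), (8,3)(W), (8,2)(W), (8,1)(W), (7,3)(W); every one is W ⇒ L
(9,0): the only move is to (5,0)(W), a W ⇒ L
(9,4): moves to (5,4)(W), (9,3)(W), (9,2)(W), (9,1)(W), (8,3)(W); every one is W ⇒ L
Every other cell has at least one move into one of the L cells above, so it is W.
From (9,6) Rosa can move to (9,4), reaching an L position.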